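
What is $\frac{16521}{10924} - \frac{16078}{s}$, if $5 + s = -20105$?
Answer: $\frac{253936691}{109840820} \approx 2.3119$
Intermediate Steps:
$s = -20110$ ($s = -5 - 20105 = -20110$)
$\frac{16521}{10924} - \frac{16078}{s} = \frac{16521}{10924} - \frac{16078}{-20110} = 16521 \cdot \frac{1}{10924} - - \frac{8039}{10055} = \frac{16521}{10924} + \frac{8039}{10055} = \frac{253936691}{109840820}$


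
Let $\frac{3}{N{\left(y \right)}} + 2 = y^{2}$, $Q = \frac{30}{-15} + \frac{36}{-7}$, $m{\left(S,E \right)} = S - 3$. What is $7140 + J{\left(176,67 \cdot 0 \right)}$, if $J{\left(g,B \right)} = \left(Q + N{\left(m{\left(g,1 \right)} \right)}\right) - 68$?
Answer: $\frac{1480009879}{209489} \approx 7064.9$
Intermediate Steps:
$m{\left(S,E \right)} = -3 + S$
$Q = - \frac{50}{7}$ ($Q = 30 \left(- \frac{1}{15}\right) + 36 \left(- \frac{1}{7}\right) = -2 - \frac{36}{7} = - \frac{50}{7} \approx -7.1429$)
$N{\left(y \right)} = \frac{3}{-2 + y^{2}}$
$J{\left(g,B \right)} = - \frac{526}{7} + \frac{3}{-2 + \left(-3 + g\right)^{2}}$ ($J{\left(g,B \right)} = \left(- \frac{50}{7} + \frac{3}{-2 + \left(-3 + g\right)^{2}}\right) - 68 = - \frac{526}{7} + \frac{3}{-2 + \left(-3 + g\right)^{2}}$)
$7140 + J{\left(176,67 \cdot 0 \right)} = 7140 + \frac{1073 - 526 \left(-3 + 176\right)^{2}}{7 \left(-2 + \left(-3 + 176\right)^{2}\right)} = 7140 + \frac{1073 - 526 \cdot 173^{2}}{7 \left(-2 + 173^{2}\right)} = 7140 + \frac{1073 - 15742654}{7 \left(-2 + 29929\right)} = 7140 + \frac{1073 - 15742654}{7 \cdot 29927} = 7140 + \frac{1}{7} \cdot \frac{1}{29927} \left(-15741581\right) = 7140 - \frac{15741581}{209489} = \frac{1480009879}{209489}$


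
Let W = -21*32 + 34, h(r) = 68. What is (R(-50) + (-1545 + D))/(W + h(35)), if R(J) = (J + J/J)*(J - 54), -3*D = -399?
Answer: -614/95 ≈ -6.4632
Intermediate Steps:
D = 133 (D = -⅓*(-399) = 133)
R(J) = (1 + J)*(-54 + J) (R(J) = (J + 1)*(-54 + J) = (1 + J)*(-54 + J))
W = -638 (W = -672 + 34 = -638)
(R(-50) + (-1545 + D))/(W + h(35)) = ((-54 + (-50)² - 53*(-50)) + (-1545 + 133))/(-638 + 68) = ((-54 + 2500 + 2650) - 1412)/(-570) = (5096 - 1412)*(-1/570) = 3684*(-1/570) = -614/95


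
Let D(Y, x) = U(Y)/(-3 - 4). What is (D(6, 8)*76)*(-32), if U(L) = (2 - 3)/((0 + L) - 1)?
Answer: -2432/35 ≈ -69.486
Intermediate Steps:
U(L) = -1/(-1 + L) (U(L) = -1/(L - 1) = -1/(-1 + L))
D(Y, x) = 1/(7*(-1 + Y)) (D(Y, x) = (-1/(-1 + Y))/(-3 - 4) = -1/(-1 + Y)/(-7) = -1/(-1 + Y)*(-⅐) = 1/(7*(-1 + Y)))
(D(6, 8)*76)*(-32) = ((1/(7*(-1 + 6)))*76)*(-32) = (((⅐)/5)*76)*(-32) = (((⅐)*(⅕))*76)*(-32) = ((1/35)*76)*(-32) = (76/35)*(-32) = -2432/35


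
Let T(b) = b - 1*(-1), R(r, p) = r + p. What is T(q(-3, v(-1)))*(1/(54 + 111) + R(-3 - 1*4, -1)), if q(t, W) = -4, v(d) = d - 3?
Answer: 1319/55 ≈ 23.982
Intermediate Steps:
v(d) = -3 + d
R(r, p) = p + r
T(b) = 1 + b (T(b) = b + 1 = 1 + b)
T(q(-3, v(-1)))*(1/(54 + 111) + R(-3 - 1*4, -1)) = (1 - 4)*(1/(54 + 111) + (-1 + (-3 - 1*4))) = -3*(1/165 + (-1 + (-3 - 4))) = -3*(1/165 + (-1 - 7)) = -3*(1/165 - 8) = -3*(-1319/165) = 1319/55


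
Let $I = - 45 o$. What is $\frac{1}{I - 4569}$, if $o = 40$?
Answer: $- \frac{1}{6369} \approx -0.00015701$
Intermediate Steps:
$I = -1800$ ($I = \left(-45\right) 40 = -1800$)
$\frac{1}{I - 4569} = \frac{1}{-1800 - 4569} = \frac{1}{-6369} = - \frac{1}{6369}$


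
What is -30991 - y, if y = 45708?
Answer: -76699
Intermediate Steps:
-30991 - y = -30991 - 1*45708 = -30991 - 45708 = -76699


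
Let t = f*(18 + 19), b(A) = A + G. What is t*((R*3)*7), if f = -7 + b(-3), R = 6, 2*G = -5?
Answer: -58275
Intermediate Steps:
G = -5/2 (G = (½)*(-5) = -5/2 ≈ -2.5000)
b(A) = -5/2 + A (b(A) = A - 5/2 = -5/2 + A)
f = -25/2 (f = -7 + (-5/2 - 3) = -7 - 11/2 = -25/2 ≈ -12.500)
t = -925/2 (t = -25*(18 + 19)/2 = -25/2*37 = -925/2 ≈ -462.50)
t*((R*3)*7) = -925*6*3*7/2 = -8325*7 = -925/2*126 = -58275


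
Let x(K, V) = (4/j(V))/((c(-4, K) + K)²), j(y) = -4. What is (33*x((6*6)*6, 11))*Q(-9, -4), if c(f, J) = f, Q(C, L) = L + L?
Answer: 33/5618 ≈ 0.0058740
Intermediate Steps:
Q(C, L) = 2*L
x(K, V) = -1/(-4 + K)² (x(K, V) = (4/(-4))/((-4 + K)²) = (4*(-¼))/(-4 + K)² = -1/(-4 + K)²)
(33*x((6*6)*6, 11))*Q(-9, -4) = (33*(-1/(-4 + (6*6)*6)²))*(2*(-4)) = (33*(-1/(-4 + 36*6)²))*(-8) = (33*(-1/(-4 + 216)²))*(-8) = (33*(-1/212²))*(-8) = (33*(-1*1/44944))*(-8) = (33*(-1/44944))*(-8) = -33/44944*(-8) = 33/5618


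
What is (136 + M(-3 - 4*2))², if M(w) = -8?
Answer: 16384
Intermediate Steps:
(136 + M(-3 - 4*2))² = (136 - 8)² = 128² = 16384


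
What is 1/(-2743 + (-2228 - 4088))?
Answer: -1/9059 ≈ -0.00011039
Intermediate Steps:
1/(-2743 + (-2228 - 4088)) = 1/(-2743 - 6316) = 1/(-9059) = -1/9059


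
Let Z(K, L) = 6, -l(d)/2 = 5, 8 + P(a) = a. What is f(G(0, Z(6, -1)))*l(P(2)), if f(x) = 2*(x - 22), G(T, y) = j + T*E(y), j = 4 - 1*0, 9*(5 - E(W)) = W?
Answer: 360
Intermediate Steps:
P(a) = -8 + a
E(W) = 5 - W/9
j = 4 (j = 4 + 0 = 4)
l(d) = -10 (l(d) = -2*5 = -10)
G(T, y) = 4 + T*(5 - y/9)
f(x) = -44 + 2*x (f(x) = 2*(-22 + x) = -44 + 2*x)
f(G(0, Z(6, -1)))*l(P(2)) = (-44 + 2*(4 - ⅑*0*(-45 + 6)))*(-10) = (-44 + 2*(4 - ⅑*0*(-39)))*(-10) = (-44 + 2*(4 + 0))*(-10) = (-44 + 2*4)*(-10) = (-44 + 8)*(-10) = -36*(-10) = 360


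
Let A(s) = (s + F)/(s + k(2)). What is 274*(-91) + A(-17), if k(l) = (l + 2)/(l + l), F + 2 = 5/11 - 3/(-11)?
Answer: -4388183/176 ≈ -24933.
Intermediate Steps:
F = -14/11 (F = -2 + (5/11 - 3/(-11)) = -2 + (5*(1/11) - 3*(-1/11)) = -2 + (5/11 + 3/11) = -2 + 8/11 = -14/11 ≈ -1.2727)
k(l) = (2 + l)/(2*l) (k(l) = (2 + l)/((2*l)) = (2 + l)*(1/(2*l)) = (2 + l)/(2*l))
A(s) = (-14/11 + s)/(1 + s) (A(s) = (s - 14/11)/(s + (½)*(2 + 2)/2) = (-14/11 + s)/(s + (½)*(½)*4) = (-14/11 + s)/(s + 1) = (-14/11 + s)/(1 + s))
274*(-91) + A(-17) = 274*(-91) + (-14/11 - 17)/(1 - 17) = -24934 - 201/11/(-16) = -24934 - 1/16*(-201/11) = -24934 + 201/176 = -4388183/176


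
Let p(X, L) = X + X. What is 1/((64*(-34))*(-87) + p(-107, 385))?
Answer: 1/189098 ≈ 5.2883e-6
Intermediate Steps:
p(X, L) = 2*X
1/((64*(-34))*(-87) + p(-107, 385)) = 1/((64*(-34))*(-87) + 2*(-107)) = 1/(-2176*(-87) - 214) = 1/(189312 - 214) = 1/189098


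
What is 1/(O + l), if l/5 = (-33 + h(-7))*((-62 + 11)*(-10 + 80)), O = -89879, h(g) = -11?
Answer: 1/695521 ≈ 1.4378e-6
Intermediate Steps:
l = 785400 (l = 5*((-33 - 11)*((-62 + 11)*(-10 + 80))) = 5*(-(-2244)*70) = 5*(-44*(-3570)) = 5*157080 = 785400)
1/(O + l) = 1/(-89879 + 785400) = 1/695521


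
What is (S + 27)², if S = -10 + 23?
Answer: 1600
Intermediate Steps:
S = 13
(S + 27)² = (13 + 27)² = 40² = 1600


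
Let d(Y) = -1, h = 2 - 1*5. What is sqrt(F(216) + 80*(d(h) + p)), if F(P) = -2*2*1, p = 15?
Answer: 6*sqrt(31) ≈ 33.407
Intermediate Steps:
h = -3 (h = 2 - 5 = -3)
F(P) = -4 (F(P) = -4*1 = -4)
sqrt(F(216) + 80*(d(h) + p)) = sqrt(-4 + 80*(-1 + 15)) = sqrt(-4 + 80*14) = sqrt(-4 + 1120) = sqrt(1116) = 6*sqrt(31)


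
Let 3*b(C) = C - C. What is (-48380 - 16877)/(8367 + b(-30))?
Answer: -65257/8367 ≈ -7.7993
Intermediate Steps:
b(C) = 0 (b(C) = (C - C)/3 = (⅓)*0 = 0)
(-48380 - 16877)/(8367 + b(-30)) = (-48380 - 16877)/(8367 + 0) = -65257/8367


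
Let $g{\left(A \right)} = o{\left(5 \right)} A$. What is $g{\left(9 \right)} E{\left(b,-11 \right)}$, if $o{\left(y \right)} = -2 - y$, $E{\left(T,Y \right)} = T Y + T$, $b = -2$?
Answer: $-1260$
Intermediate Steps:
$E{\left(T,Y \right)} = T + T Y$
$g{\left(A \right)} = - 7 A$ ($g{\left(A \right)} = \left(-2 - 5\right) A = - 7 A$)
$g{\left(9 \right)} E{\left(b,-11 \right)} = \left(-7\right) 9 \left(- 2 \left(1 - 11\right)\right) = - 63 \left(\left(-2\right) \left(-10\right)\right) = \left(-63\right) 20 = -1260$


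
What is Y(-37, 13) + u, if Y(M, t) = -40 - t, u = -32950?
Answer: -33003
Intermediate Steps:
Y(-37, 13) + u = (-40 - 1*13) - 32950 = (-40 - 13) - 32950 = -53 - 32950 = -33003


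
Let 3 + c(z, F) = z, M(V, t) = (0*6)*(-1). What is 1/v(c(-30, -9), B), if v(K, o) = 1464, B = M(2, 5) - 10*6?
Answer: 1/1464 ≈ 0.00068306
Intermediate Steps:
M(V, t) = 0 (M(V, t) = 0*(-1) = 0)
c(z, F) = -3 + z
B = -60 (B = 0 - 10*6 = 0 - 60 = -60)
1/v(c(-30, -9), B) = 1/1464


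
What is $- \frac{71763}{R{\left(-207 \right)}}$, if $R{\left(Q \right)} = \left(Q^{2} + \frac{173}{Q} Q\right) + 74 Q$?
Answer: $- \frac{71763}{27704} \approx -2.5903$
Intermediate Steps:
$R{\left(Q \right)} = 173 + Q^{2} + 74 Q$ ($R{\left(Q \right)} = \left(Q^{2} + 173\right) + 74 Q = \left(173 + Q^{2}\right) + 74 Q = 173 + Q^{2} + 74 Q$)
$- \frac{71763}{R{\left(-207 \right)}} = - \frac{71763}{173 + \left(-207\right)^{2} + 74 \left(-207\right)} = - \frac{71763}{173 + 42849 - 15318} = - \frac{71763}{27704}$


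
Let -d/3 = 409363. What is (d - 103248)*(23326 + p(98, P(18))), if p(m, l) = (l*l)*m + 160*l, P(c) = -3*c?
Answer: -400005526998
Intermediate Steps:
d = -1228089 (d = -3*409363 = -1228089)
p(m, l) = 160*l + m*l**2 (p(m, l) = l**2*m + 160*l = m*l**2 + 160*l = 160*l + m*l**2)
(d - 103248)*(23326 + p(98, P(18))) = (-1228089 - 103248)*(23326 + (-3*18)*(160 - 3*18*98)) = -1331337*(23326 - 54*(160 - 54*98)) = -1331337*(23326 - 54*(160 - 5292)) = -1331337*(23326 - 54*(-5132)) = -1331337*(23326 + 277128) = -1331337*300454 = -400005526998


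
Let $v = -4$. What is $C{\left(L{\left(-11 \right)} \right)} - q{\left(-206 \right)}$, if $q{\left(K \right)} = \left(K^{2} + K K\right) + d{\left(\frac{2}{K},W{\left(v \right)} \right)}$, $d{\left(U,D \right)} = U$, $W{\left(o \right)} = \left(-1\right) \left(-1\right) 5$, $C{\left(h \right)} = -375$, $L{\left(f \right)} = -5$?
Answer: $- \frac{8780440}{103} \approx -85247.0$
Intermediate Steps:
$W{\left(o \right)} = 5$ ($W{\left(o \right)} = 1 \cdot 5 = 5$)
$q{\left(K \right)} = \frac{2}{K} + 2 K^{2}$ ($q{\left(K \right)} = \left(K^{2} + K K\right) + \frac{2}{K} = \left(K^{2} + K^{2}\right) + \frac{2}{K} = 2 K^{2} + \frac{2}{K} = \frac{2}{K} + 2 K^{2}$)
$C{\left(L{\left(-11 \right)} \right)} - q{\left(-206 \right)} = -375 - \frac{2 \left(1 + \left(-206\right)^{3}\right)}{-206} = -375 - 2 \left(- \frac{1}{206}\right) \left(1 - 8741816\right) = -375 - 2 \left(- \frac{1}{206}\right) \left(-8741815\right) = -375 - \frac{8741815}{103} = - \frac{8780440}{103}$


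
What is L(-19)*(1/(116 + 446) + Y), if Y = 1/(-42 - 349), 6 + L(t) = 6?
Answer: 0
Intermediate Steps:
L(t) = 0 (L(t) = -6 + 6 = 0)
Y = -1/391 (Y = 1/(-391) = -1/391 ≈ -0.0025575)
L(-19)*(1/(116 + 446) + Y) = 0*(1/(116 + 446) - 1/391) = 0*(1/562 - 1/391) = 0*(-171/219742) = 0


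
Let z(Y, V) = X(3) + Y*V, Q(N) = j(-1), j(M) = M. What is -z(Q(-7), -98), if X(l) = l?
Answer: -101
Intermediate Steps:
Q(N) = -1
z(Y, V) = 3 + V*Y (z(Y, V) = 3 + Y*V = 3 + V*Y)
-z(Q(-7), -98) = -(3 - 98*(-1)) = -(3 + 98) = -1*101 = -101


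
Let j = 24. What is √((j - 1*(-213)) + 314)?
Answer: √551 ≈ 23.473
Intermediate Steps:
√((j - 1*(-213)) + 314) = √((24 - 1*(-213)) + 314) = √((24 + 213) + 314) = √(237 + 314) = √551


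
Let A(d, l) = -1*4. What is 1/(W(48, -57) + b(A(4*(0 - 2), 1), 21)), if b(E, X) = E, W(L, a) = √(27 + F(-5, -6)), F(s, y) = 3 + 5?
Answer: 4/19 + √35/19 ≈ 0.52190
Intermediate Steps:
F(s, y) = 8
W(L, a) = √35 (W(L, a) = √(27 + 8) = √35)
A(d, l) = -4
1/(W(48, -57) + b(A(4*(0 - 2), 1), 21)) = 1/(√35 - 4) = 1/(-4 + √35)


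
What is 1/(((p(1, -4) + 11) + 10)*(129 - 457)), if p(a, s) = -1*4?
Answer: -1/5576 ≈ -0.00017934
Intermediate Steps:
p(a, s) = -4
1/(((p(1, -4) + 11) + 10)*(129 - 457)) = 1/(((-4 + 11) + 10)*(129 - 457)) = 1/((7 + 10)*(-328)) = 1/(17*(-328)) = 1/(-5576) = -1/5576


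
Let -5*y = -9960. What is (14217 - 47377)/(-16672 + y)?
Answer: 829/367 ≈ 2.2589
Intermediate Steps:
y = 1992 (y = -⅕*(-9960) = 1992)
(14217 - 47377)/(-16672 + y) = (14217 - 47377)/(-16672 + 1992) = -33160/(-14680) = -33160*(-1/14680) = 829/367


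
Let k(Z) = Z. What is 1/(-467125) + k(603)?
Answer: 281676374/467125 ≈ 603.00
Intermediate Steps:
1/(-467125) + k(603) = 1/(-467125) + 603 = -1/467125 + 603 = 281676374/467125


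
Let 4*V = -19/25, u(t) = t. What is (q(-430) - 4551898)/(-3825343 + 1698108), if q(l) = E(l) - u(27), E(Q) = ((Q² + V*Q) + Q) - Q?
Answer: 43669433/21272350 ≈ 2.0529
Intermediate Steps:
V = -19/100 (V = (-19/25)/4 = (-19*1/25)/4 = (¼)*(-19/25) = -19/100 ≈ -0.19000)
E(Q) = Q² - 19*Q/100 (E(Q) = ((Q² - 19*Q/100) + Q) - Q = (Q² + 81*Q/100) - Q = Q² - 19*Q/100)
q(l) = -27 + l*(-19 + 100*l)/100 (q(l) = l*(-19 + 100*l)/100 - 1*27 = l*(-19 + 100*l)/100 - 27 = -27 + l*(-19 + 100*l)/100)
(q(-430) - 4551898)/(-3825343 + 1698108) = ((-27 + (1/100)*(-430)*(-19 + 100*(-430))) - 4551898)/(-3825343 + 1698108) = ((-27 + (1/100)*(-430)*(-19 - 43000)) - 4551898)/(-2127235) = ((-27 + (1/100)*(-430)*(-43019)) - 4551898)*(-1/2127235) = ((-27 + 1849817/10) - 4551898)*(-1/2127235) = (1849547/10 - 4551898)*(-1/2127235) = -43669433/10*(-1/2127235) = 43669433/21272350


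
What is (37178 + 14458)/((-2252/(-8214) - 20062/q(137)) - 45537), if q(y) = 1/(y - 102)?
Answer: -212069052/3070831523 ≈ -0.069059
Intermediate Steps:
q(y) = 1/(-102 + y)
(37178 + 14458)/((-2252/(-8214) - 20062/q(137)) - 45537) = (37178 + 14458)/((-2252/(-8214) - 20062/(1/(-102 + 137))) - 45537) = 51636/((-2252*(-1/8214) - 20062/(1/35)) - 45537) = 51636/((1126/4107 - 20062/1/35) - 45537) = 51636/((1126/4107 - 20062*35) - 45537) = 51636/((1126/4107 - 702170) - 45537) = 51636/(-2883811064/4107 - 45537) = 51636/(-3070831523/4107) = 51636*(-4107/3070831523) = -212069052/3070831523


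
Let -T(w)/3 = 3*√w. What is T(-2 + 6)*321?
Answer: -5778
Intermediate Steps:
T(w) = -9*√w
T(-2 + 6)*321 = -9*√(-2 + 6)*321 = -9*√4*321 = -9*2*321 = -18*321 = -5778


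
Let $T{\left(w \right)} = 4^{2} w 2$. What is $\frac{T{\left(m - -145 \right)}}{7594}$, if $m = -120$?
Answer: $\frac{400}{3797} \approx 0.10535$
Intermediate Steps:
$T{\left(w \right)} = 32 w$ ($T{\left(w \right)} = 16 w 2 = 32 w$)
$\frac{T{\left(m - -145 \right)}}{7594} = \frac{32 \left(-120 - -145\right)}{7594} = 32 \left(-120 + 145\right) \frac{1}{7594} = 32 \cdot 25 \cdot \frac{1}{7594} = 800 \cdot \frac{1}{7594} = \frac{400}{3797}$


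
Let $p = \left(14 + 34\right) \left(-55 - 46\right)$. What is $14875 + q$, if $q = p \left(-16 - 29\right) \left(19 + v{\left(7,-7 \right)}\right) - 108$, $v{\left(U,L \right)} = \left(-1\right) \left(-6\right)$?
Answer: $5468767$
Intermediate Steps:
$v{\left(U,L \right)} = 6$
$p = -4848$ ($p = 48 \left(-101\right) = -4848$)
$q = 5453892$ ($q = - 4848 \left(-16 - 29\right) \left(19 + 6\right) - 108 = - 4848 \left(\left(-45\right) 25\right) - 108 = \left(-4848\right) \left(-1125\right) - 108 = 5454000 - 108 = 5453892$)
$14875 + q = 14875 + 5453892 = 5468767$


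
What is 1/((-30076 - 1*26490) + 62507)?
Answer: 1/5941 ≈ 0.00016832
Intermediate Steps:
1/((-30076 - 1*26490) + 62507) = 1/((-30076 - 26490) + 62507) = 1/(-56566 + 62507) = 1/5941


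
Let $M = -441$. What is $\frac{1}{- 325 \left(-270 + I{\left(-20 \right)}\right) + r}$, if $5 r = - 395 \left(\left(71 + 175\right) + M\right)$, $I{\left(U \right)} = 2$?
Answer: $\frac{1}{102505} \approx 9.7556 \cdot 10^{-6}$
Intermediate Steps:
$r = 15405$ ($r = \frac{\left(-395\right) \left(\left(71 + 175\right) - 441\right)}{5} = \frac{\left(-395\right) \left(246 - 441\right)}{5} = \frac{\left(-395\right) \left(-195\right)}{5} = \frac{1}{5} \cdot 77025 = 15405$)
$\frac{1}{- 325 \left(-270 + I{\left(-20 \right)}\right) + r} = \frac{1}{- 325 \left(-270 + 2\right) + 15405} = \frac{1}{\left(-325\right) \left(-268\right) + 15405} = \frac{1}{87100 + 15405} = \frac{1}{102505}$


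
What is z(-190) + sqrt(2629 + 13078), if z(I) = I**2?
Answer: 36100 + sqrt(15707) ≈ 36225.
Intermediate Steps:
z(-190) + sqrt(2629 + 13078) = (-190)**2 + sqrt(2629 + 13078) = 36100 + sqrt(15707)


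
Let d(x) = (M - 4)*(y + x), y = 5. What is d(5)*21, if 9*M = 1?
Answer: -2450/3 ≈ -816.67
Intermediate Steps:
M = ⅑ (M = (⅑)*1 = ⅑ ≈ 0.11111)
d(x) = -175/9 - 35*x/9 (d(x) = (⅑ - 4)*(5 + x) = -35*(5 + x)/9 = -175/9 - 35*x/9)
d(5)*21 = (-175/9 - 35/9*5)*21 = (-175/9 - 175/9)*21 = -350/9*21 = -2450/3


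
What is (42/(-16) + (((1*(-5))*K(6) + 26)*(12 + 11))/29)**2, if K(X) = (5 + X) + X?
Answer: 131446225/53824 ≈ 2442.1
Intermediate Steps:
K(X) = 5 + 2*X
(42/(-16) + (((1*(-5))*K(6) + 26)*(12 + 11))/29)**2 = (42/(-16) + (((1*(-5))*(5 + 2*6) + 26)*(12 + 11))/29)**2 = (42*(-1/16) + ((-5*(5 + 12) + 26)*23)*(1/29))**2 = (-21/8 + ((-5*17 + 26)*23)*(1/29))**2 = (-21/8 + ((-85 + 26)*23)*(1/29))**2 = (-21/8 - 59*23*(1/29))**2 = (-21/8 - 1357*1/29)**2 = (-21/8 - 1357/29)**2 = (-11465/232)**2 = 131446225/53824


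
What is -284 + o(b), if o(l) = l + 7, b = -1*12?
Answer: -289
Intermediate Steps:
b = -12
o(l) = 7 + l
-284 + o(b) = -284 + (7 - 12) = -284 - 5 = -289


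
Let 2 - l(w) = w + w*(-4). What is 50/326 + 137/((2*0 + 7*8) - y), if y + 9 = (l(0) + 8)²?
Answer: -21456/5705 ≈ -3.7609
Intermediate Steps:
l(w) = 2 + 3*w (l(w) = 2 - (w + w*(-4)) = 2 - (w - 4*w) = 2 - (-3)*w = 2 + 3*w)
y = 91 (y = -9 + ((2 + 3*0) + 8)² = -9 + ((2 + 0) + 8)² = -9 + (2 + 8)² = -9 + 10² = -9 + 100 = 91)
50/326 + 137/((2*0 + 7*8) - y) = 50/326 + 137/((2*0 + 7*8) - 1*91) = 50*(1/326) + 137/((0 + 56) - 91) = 25/163 + 137/(56 - 91) = 25/163 + 137/(-35) = 25/163 + 137*(-1/35) = 25/163 - 137/35 = -21456/5705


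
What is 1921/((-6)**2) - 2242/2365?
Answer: 4462453/85140 ≈ 52.413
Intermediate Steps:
1921/((-6)**2) - 2242/2365 = 1921/36 - 2242*1/2365 = 1921*(1/36) - 2242/2365 = 1921/36 - 2242/2365 = 4462453/85140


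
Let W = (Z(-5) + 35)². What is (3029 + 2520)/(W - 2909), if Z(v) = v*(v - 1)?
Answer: 5549/1316 ≈ 4.2166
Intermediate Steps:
Z(v) = v*(-1 + v)
W = 4225 (W = (-5*(-1 - 5) + 35)² = (-5*(-6) + 35)² = (30 + 35)² = 65² = 4225)
(3029 + 2520)/(W - 2909) = (3029 + 2520)/(4225 - 2909) = 5549/1316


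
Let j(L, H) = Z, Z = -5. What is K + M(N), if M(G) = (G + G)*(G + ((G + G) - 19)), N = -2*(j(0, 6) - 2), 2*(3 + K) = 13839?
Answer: 15121/2 ≈ 7560.5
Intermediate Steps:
K = 13833/2 (K = -3 + (½)*13839 = -3 + 13839/2 = 13833/2 ≈ 6916.5)
j(L, H) = -5
N = 14 (N = -2*(-5 - 2) = -2*(-7) = 14)
M(G) = 2*G*(-19 + 3*G) (M(G) = (2*G)*(G + (2*G - 19)) = (2*G)*(G + (-19 + 2*G)) = (2*G)*(-19 + 3*G) = 2*G*(-19 + 3*G))
K + M(N) = 13833/2 + 2*14*(-19 + 3*14) = 13833/2 + 2*14*(-19 + 42) = 13833/2 + 2*14*23 = 13833/2 + 644 = 15121/2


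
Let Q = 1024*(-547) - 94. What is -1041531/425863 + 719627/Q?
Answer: -889951092983/238577821586 ≈ -3.7302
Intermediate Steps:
Q = -560222 (Q = -560128 - 94 = -560222)
-1041531/425863 + 719627/Q = -1041531/425863 + 719627/(-560222) = -1041531*1/425863 + 719627*(-1/560222) = -1041531/425863 - 719627/560222 = -889951092983/238577821586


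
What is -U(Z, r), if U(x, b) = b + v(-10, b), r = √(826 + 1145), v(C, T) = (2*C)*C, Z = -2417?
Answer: -200 - 3*√219 ≈ -244.40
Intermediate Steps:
v(C, T) = 2*C²
r = 3*√219 (r = √1971 = 3*√219 ≈ 44.396)
U(x, b) = 200 + b (U(x, b) = b + 2*(-10)² = b + 2*100 = b + 200 = 200 + b)
-U(Z, r) = -(200 + 3*√219) = -200 - 3*√219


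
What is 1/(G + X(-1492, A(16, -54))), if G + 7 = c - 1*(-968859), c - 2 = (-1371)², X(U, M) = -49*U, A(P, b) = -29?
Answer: 1/2921603 ≈ 3.4228e-7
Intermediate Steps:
c = 1879643 (c = 2 + (-1371)² = 2 + 1879641 = 1879643)
G = 2848495 (G = -7 + (1879643 - 1*(-968859)) = -7 + (1879643 + 968859) = -7 + 2848502 = 2848495)
1/(G + X(-1492, A(16, -54))) = 1/(2848495 - 49*(-1492)) = 1/(2848495 + 73108) = 1/2921603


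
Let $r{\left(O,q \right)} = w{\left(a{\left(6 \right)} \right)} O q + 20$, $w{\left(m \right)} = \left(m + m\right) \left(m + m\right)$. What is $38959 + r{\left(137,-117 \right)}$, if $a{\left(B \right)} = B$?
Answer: $-2269197$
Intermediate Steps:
$w{\left(m \right)} = 4 m^{2}$ ($w{\left(m \right)} = 2 m 2 m = 4 m^{2}$)
$r{\left(O,q \right)} = 20 + 144 O q$ ($r{\left(O,q \right)} = 4 \cdot 6^{2} O q + 20 = 4 \cdot 36 O q + 20 = 144 O q + 20 = 20 + 144 O q$)
$38959 + r{\left(137,-117 \right)} = 38959 + \left(20 + 144 \cdot 137 \left(-117\right)\right) = 38959 + \left(20 - 2308176\right) = 38959 - 2308156 = -2269197$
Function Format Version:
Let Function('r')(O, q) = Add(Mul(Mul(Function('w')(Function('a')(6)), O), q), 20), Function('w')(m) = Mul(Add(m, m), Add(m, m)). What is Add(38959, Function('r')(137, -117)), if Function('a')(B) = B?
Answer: -2269197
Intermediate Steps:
Function('w')(m) = Mul(4, Pow(m, 2)) (Function('w')(m) = Mul(Mul(2, m), Mul(2, m)) = Mul(4, Pow(m, 2)))
Function('r')(O, q) = Add(20, Mul(144, O, q)) (Function('r')(O, q) = Add(Mul(Mul(Mul(4, Pow(6, 2)), O), q), 20) = Add(Mul(Mul(Mul(4, 36), O), q), 20) = Add(Mul(Mul(144, O), q), 20) = Add(Mul(144, O, q), 20) = Add(20, Mul(144, O, q)))
Add(38959, Function('r')(137, -117)) = Add(38959, Add(20, Mul(144, 137, -117))) = Add(38959, Add(20, -2308176)) = Add(38959, -2308156) = -2269197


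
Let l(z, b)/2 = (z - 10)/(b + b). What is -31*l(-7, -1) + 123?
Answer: -404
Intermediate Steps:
l(z, b) = (-10 + z)/b (l(z, b) = 2*((z - 10)/(b + b)) = 2*((-10 + z)/((2*b))) = 2*((-10 + z)*(1/(2*b))) = 2*((-10 + z)/(2*b)) = (-10 + z)/b)
-31*l(-7, -1) + 123 = -31*(-10 - 7)/(-1) + 123 = -(-31)*(-17) + 123 = -31*17 + 123 = -527 + 123 = -404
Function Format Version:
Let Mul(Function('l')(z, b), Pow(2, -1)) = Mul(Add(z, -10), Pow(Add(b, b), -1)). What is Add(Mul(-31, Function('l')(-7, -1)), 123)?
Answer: -404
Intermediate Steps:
Function('l')(z, b) = Mul(Pow(b, -1), Add(-10, z)) (Function('l')(z, b) = Mul(2, Mul(Add(z, -10), Pow(Add(b, b), -1))) = Mul(2, Mul(Add(-10, z), Pow(Mul(2, b), -1))) = Mul(2, Mul(Add(-10, z), Mul(Rational(1, 2), Pow(b, -1)))) = Mul(2, Mul(Rational(1, 2), Pow(b, -1), Add(-10, z))) = Mul(Pow(b, -1), Add(-10, z)))
Add(Mul(-31, Function('l')(-7, -1)), 123) = Add(Mul(-31, Mul(Pow(-1, -1), Add(-10, -7))), 123) = Add(Mul(-31, Mul(-1, -17)), 123) = Add(Mul(-31, 17), 123) = Add(-527, 123) = -404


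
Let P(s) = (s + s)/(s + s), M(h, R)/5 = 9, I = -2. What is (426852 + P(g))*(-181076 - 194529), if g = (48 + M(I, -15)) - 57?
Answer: -160328121065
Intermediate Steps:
M(h, R) = 45 (M(h, R) = 5*9 = 45)
g = 36 (g = (48 + 45) - 57 = 93 - 57 = 36)
P(s) = 1 (P(s) = (2*s)/((2*s)) = (2*s)*(1/(2*s)) = 1)
(426852 + P(g))*(-181076 - 194529) = (426852 + 1)*(-181076 - 194529) = 426853*(-375605) = -160328121065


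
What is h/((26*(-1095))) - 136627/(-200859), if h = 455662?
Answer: -14605673828/953075955 ≈ -15.325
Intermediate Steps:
h/((26*(-1095))) - 136627/(-200859) = 455662/((26*(-1095))) - 136627/(-200859) = 455662/(-28470) - 136627*(-1/200859) = 455662*(-1/28470) + 136627/200859 = -227831/14235 + 136627/200859 = -14605673828/953075955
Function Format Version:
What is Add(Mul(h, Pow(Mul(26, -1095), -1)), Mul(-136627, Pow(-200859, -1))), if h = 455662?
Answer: Rational(-14605673828, 953075955) ≈ -15.325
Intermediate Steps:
Add(Mul(h, Pow(Mul(26, -1095), -1)), Mul(-136627, Pow(-200859, -1))) = Add(Mul(455662, Pow(Mul(26, -1095), -1)), Mul(-136627, Pow(-200859, -1))) = Add(Mul(455662, Pow(-28470, -1)), Mul(-136627, Rational(-1, 200859))) = Add(Mul(455662, Rational(-1, 28470)), Rational(136627, 200859)) = Add(Rational(-227831, 14235), Rational(136627, 200859)) = Rational(-14605673828, 953075955)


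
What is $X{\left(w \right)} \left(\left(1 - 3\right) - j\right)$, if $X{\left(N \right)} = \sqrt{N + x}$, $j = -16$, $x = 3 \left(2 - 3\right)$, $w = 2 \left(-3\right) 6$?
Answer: $14 i \sqrt{39} \approx 87.43 i$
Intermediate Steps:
$w = -36$ ($w = \left(-6\right) 6 = -36$)
$x = -3$ ($x = 3 \left(-1\right) = -3$)
$X{\left(N \right)} = \sqrt{-3 + N}$ ($X{\left(N \right)} = \sqrt{N - 3} = \sqrt{-3 + N}$)
$X{\left(w \right)} \left(\left(1 - 3\right) - j\right) = \sqrt{-3 - 36} \left(\left(1 - 3\right) - -16\right) = \sqrt{-39} \left(-2 + 16\right) = i \sqrt{39} \cdot 14 = 14 i \sqrt{39}$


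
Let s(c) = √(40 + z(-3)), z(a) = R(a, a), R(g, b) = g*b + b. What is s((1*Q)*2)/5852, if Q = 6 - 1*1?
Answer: √46/5852 ≈ 0.0011590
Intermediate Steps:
R(g, b) = b + b*g (R(g, b) = b*g + b = b + b*g)
z(a) = a*(1 + a)
Q = 5 (Q = 6 - 1 = 5)
s(c) = √46 (s(c) = √(40 - 3*(1 - 3)) = √(40 - 3*(-2)) = √(40 + 6) = √46)
s((1*Q)*2)/5852 = √46/5852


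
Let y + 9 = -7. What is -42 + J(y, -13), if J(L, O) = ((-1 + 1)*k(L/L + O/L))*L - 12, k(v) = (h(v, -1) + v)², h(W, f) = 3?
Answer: -54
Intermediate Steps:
y = -16 (y = -9 - 7 = -16)
k(v) = (3 + v)²
J(L, O) = -12 (J(L, O) = ((-1 + 1)*(3 + (L/L + O/L))²)*L - 12 = (0*(3 + (1 + O/L))²)*L - 12 = (0*(4 + O/L)²)*L - 12 = 0*L - 12 = 0 - 12 = -12)
-42 + J(y, -13) = -42 - 12 = -54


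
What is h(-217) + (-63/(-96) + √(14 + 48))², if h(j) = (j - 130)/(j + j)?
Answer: 14050257/222208 + 21*√62/16 ≈ 73.565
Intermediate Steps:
h(j) = (-130 + j)/(2*j) (h(j) = (-130 + j)/((2*j)) = (-130 + j)*(1/(2*j)) = (-130 + j)/(2*j))
h(-217) + (-63/(-96) + √(14 + 48))² = (½)*(-130 - 217)/(-217) + (-63/(-96) + √(14 + 48))² = (½)*(-1/217)*(-347) + (-63*(-1/96) + √62)² = 347/434 + (21/32 + √62)²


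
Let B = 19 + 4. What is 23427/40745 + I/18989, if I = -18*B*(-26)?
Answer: 883434483/773706805 ≈ 1.1418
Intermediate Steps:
B = 23
I = 10764 (I = -18*23*(-26) = -414*(-26) = 10764)
23427/40745 + I/18989 = 23427/40745 + 10764/18989 = 883434483/773706805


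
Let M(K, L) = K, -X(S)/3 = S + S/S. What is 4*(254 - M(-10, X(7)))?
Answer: 1056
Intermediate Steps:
X(S) = -3 - 3*S (X(S) = -3*(S + S/S) = -3*(S + 1) = -3*(1 + S) = -3 - 3*S)
4*(254 - M(-10, X(7))) = 4*(254 - 1*(-10)) = 4*(254 + 10) = 4*264 = 1056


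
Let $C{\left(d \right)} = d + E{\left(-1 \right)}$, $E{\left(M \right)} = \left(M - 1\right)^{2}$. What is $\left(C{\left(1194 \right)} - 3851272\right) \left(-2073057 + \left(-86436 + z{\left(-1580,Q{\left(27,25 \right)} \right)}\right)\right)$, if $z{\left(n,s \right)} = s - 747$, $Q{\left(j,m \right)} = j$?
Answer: $8316979905762$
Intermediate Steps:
$E{\left(M \right)} = \left(-1 + M\right)^{2}$
$z{\left(n,s \right)} = -747 + s$
$C{\left(d \right)} = 4 + d$ ($C{\left(d \right)} = d + \left(-1 - 1\right)^{2} = d + \left(-2\right)^{2} = d + 4 = 4 + d$)
$\left(C{\left(1194 \right)} - 3851272\right) \left(-2073057 + \left(-86436 + z{\left(-1580,Q{\left(27,25 \right)} \right)}\right)\right) = \left(\left(4 + 1194\right) - 3851272\right) \left(-2073057 + \left(-86436 + \left(-747 + 27\right)\right)\right) = \left(1198 - 3851272\right) \left(-2073057 - 87156\right) = - 3850074 \left(-2073057 - 87156\right) = \left(-3850074\right) \left(-2160213\right) = 8316979905762$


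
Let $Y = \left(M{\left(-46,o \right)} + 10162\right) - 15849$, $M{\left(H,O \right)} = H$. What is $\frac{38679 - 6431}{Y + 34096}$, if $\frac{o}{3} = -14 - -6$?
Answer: $\frac{32248}{28363} \approx 1.137$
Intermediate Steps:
$o = -24$ ($o = 3 \left(-14 - -6\right) = 3 \left(-14 + 6\right) = 3 \left(-8\right) = -24$)
$Y = -5733$ ($Y = \left(-46 + 10162\right) - 15849 = 10116 - 15849 = -5733$)
$\frac{38679 - 6431}{Y + 34096} = \frac{38679 - 6431}{-5733 + 34096} = \frac{32248}{28363}$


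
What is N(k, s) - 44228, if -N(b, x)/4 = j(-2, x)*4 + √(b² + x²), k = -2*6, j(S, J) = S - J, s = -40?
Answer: -44836 - 16*√109 ≈ -45003.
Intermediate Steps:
k = -12
N(b, x) = 32 - 4*√(b² + x²) + 16*x (N(b, x) = -4*((-2 - x)*4 + √(b² + x²)) = -4*((-8 - 4*x) + √(b² + x²)) = -4*(-8 + √(b² + x²) - 4*x) = 32 - 4*√(b² + x²) + 16*x)
N(k, s) - 44228 = (32 - 4*√((-12)² + (-40)²) + 16*(-40)) - 44228 = (32 - 4*√(144 + 1600) - 640) - 44228 = (32 - 16*√109 - 640) - 44228 = (-608 - 16*√109) - 44228 = -44836 - 16*√109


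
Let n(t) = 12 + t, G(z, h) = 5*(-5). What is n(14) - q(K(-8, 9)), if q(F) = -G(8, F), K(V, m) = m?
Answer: 1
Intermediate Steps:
G(z, h) = -25
q(F) = 25 (q(F) = -1*(-25) = 25)
n(14) - q(K(-8, 9)) = (12 + 14) - 1*25 = 26 - 25 = 1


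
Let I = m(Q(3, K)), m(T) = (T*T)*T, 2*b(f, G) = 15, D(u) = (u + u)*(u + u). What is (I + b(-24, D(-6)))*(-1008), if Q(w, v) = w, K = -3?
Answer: -34776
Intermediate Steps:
D(u) = 4*u² (D(u) = (2*u)*(2*u) = 4*u²)
b(f, G) = 15/2 (b(f, G) = (½)*15 = 15/2)
m(T) = T³ (m(T) = T²*T = T³)
I = 27 (I = 3³ = 27)
(I + b(-24, D(-6)))*(-1008) = (27 + 15/2)*(-1008) = (69/2)*(-1008) = -34776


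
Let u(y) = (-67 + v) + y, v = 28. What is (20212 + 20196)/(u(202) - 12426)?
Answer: -40408/12263 ≈ -3.2951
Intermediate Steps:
u(y) = -39 + y (u(y) = (-67 + 28) + y = -39 + y)
(20212 + 20196)/(u(202) - 12426) = (20212 + 20196)/((-39 + 202) - 12426) = 40408/(163 - 12426) = 40408/(-12263) = 40408*(-1/12263) = -40408/12263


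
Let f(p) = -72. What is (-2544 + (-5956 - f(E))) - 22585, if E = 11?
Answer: -31013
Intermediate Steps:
(-2544 + (-5956 - f(E))) - 22585 = (-2544 + (-5956 - 1*(-72))) - 22585 = (-2544 + (-5956 + 72)) - 22585 = (-2544 - 5884) - 22585 = -8428 - 22585 = -31013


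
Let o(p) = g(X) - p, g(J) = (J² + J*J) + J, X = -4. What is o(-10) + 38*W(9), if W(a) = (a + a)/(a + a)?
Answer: 76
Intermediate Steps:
W(a) = 1 (W(a) = (2*a)/((2*a)) = (2*a)*(1/(2*a)) = 1)
g(J) = J + 2*J² (g(J) = (J² + J²) + J = 2*J² + J = J + 2*J²)
o(p) = 28 - p (o(p) = -4*(1 + 2*(-4)) - p = -4*(1 - 8) - p = -4*(-7) - p = 28 - p)
o(-10) + 38*W(9) = (28 - 1*(-10)) + 38*1 = (28 + 10) + 38 = 38 + 38 = 76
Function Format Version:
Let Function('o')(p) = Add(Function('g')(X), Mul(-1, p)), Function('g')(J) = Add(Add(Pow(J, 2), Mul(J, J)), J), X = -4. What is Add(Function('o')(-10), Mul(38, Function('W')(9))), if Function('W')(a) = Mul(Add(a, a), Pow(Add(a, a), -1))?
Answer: 76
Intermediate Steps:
Function('W')(a) = 1 (Function('W')(a) = Mul(Mul(2, a), Pow(Mul(2, a), -1)) = Mul(Mul(2, a), Mul(Rational(1, 2), Pow(a, -1))) = 1)
Function('g')(J) = Add(J, Mul(2, Pow(J, 2))) (Function('g')(J) = Add(Add(Pow(J, 2), Pow(J, 2)), J) = Add(Mul(2, Pow(J, 2)), J) = Add(J, Mul(2, Pow(J, 2))))
Function('o')(p) = Add(28, Mul(-1, p)) (Function('o')(p) = Add(Mul(-4, Add(1, Mul(2, -4))), Mul(-1, p)) = Add(Mul(-4, Add(1, -8)), Mul(-1, p)) = Add(Mul(-4, -7), Mul(-1, p)) = Add(28, Mul(-1, p)))
Add(Function('o')(-10), Mul(38, Function('W')(9))) = Add(Add(28, Mul(-1, -10)), Mul(38, 1)) = Add(Add(28, 10), 38) = Add(38, 38) = 76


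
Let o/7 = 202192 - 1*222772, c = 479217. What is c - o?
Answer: 623277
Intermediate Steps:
o = -144060 (o = 7*(202192 - 1*222772) = 7*(202192 - 222772) = 7*(-20580) = -144060)
c - o = 479217 - 1*(-144060) = 479217 + 144060 = 623277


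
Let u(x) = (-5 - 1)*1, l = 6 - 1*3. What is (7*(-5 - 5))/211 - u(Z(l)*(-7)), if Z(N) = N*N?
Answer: 1196/211 ≈ 5.6682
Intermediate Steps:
l = 3 (l = 6 - 3 = 3)
Z(N) = N²
u(x) = -6 (u(x) = -6*1 = -6)
(7*(-5 - 5))/211 - u(Z(l)*(-7)) = (7*(-5 - 5))/211 - 1*(-6) = (7*(-10))*(1/211) + 6 = -70*1/211 + 6 = -70/211 + 6 = 1196/211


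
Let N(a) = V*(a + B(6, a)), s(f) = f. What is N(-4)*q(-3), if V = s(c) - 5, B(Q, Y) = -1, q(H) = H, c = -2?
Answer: -105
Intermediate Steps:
V = -7 (V = -2 - 5 = -7)
N(a) = 7 - 7*a (N(a) = -7*(a - 1) = -7*(-1 + a) = 7 - 7*a)
N(-4)*q(-3) = (7 - 7*(-4))*(-3) = (7 + 28)*(-3) = 35*(-3) = -105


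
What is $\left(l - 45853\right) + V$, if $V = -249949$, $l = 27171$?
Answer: $-268631$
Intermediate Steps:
$\left(l - 45853\right) + V = \left(27171 - 45853\right) - 249949 = -18682 - 249949 = -268631$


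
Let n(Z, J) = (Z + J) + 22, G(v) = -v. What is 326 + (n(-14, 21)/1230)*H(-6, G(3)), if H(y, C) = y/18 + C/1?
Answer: 120265/369 ≈ 325.92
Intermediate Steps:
H(y, C) = C + y/18 (H(y, C) = y*(1/18) + C*1 = y/18 + C = C + y/18)
n(Z, J) = 22 + J + Z (n(Z, J) = (J + Z) + 22 = 22 + J + Z)
326 + (n(-14, 21)/1230)*H(-6, G(3)) = 326 + ((22 + 21 - 14)/1230)*(-1*3 + (1/18)*(-6)) = 326 + (29*(1/1230))*(-3 - ⅓) = 326 + (29/1230)*(-10/3) = 326 - 29/369 = 120265/369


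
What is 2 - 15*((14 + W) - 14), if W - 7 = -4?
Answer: -43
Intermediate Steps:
W = 3 (W = 7 - 4 = 3)
2 - 15*((14 + W) - 14) = 2 - 15*((14 + 3) - 14) = 2 - 15*(17 - 14) = 2 - 15*3 = 2 - 45 = -43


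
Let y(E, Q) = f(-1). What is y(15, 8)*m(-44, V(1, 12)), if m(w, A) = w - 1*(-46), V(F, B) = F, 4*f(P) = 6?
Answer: 3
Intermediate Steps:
f(P) = 3/2 (f(P) = (¼)*6 = 3/2)
y(E, Q) = 3/2
m(w, A) = 46 + w (m(w, A) = w + 46 = 46 + w)
y(15, 8)*m(-44, V(1, 12)) = 3*(46 - 44)/2 = (3/2)*2 = 3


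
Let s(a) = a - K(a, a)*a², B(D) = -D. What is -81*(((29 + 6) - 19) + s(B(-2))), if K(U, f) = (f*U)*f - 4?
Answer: -162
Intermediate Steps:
K(U, f) = -4 + U*f² (K(U, f) = (U*f)*f - 4 = U*f² - 4 = -4 + U*f²)
s(a) = a - a²*(-4 + a³) (s(a) = a - (-4 + a*a²)*a² = a - (-4 + a³)*a² = a - a²*(-4 + a³))
-81*(((29 + 6) - 19) + s(B(-2))) = -81*(((29 + 6) - 19) + (-1*(-2))*(1 - (-1*(-2))⁴ + 4*(-1*(-2)))) = -81*((35 - 19) + 2*(1 - 1*2⁴ + 4*2)) = -81*(16 + 2*(1 - 1*16 + 8)) = -81*(16 + 2*(1 - 16 + 8)) = -81*(16 + 2*(-7)) = -81*(16 - 14) = -81*2 = -162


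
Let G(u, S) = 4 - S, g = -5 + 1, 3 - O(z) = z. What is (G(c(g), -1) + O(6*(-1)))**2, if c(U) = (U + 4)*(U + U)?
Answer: 196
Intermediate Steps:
O(z) = 3 - z
g = -4
c(U) = 2*U*(4 + U) (c(U) = (4 + U)*(2*U) = 2*U*(4 + U))
(G(c(g), -1) + O(6*(-1)))**2 = ((4 - 1*(-1)) + (3 - 6*(-1)))**2 = ((4 + 1) + (3 - 1*(-6)))**2 = (5 + (3 + 6))**2 = (5 + 9)**2 = 14**2 = 196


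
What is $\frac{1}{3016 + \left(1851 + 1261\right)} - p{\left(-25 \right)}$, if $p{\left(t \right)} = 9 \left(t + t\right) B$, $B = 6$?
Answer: $\frac{16545601}{6128} \approx 2700.0$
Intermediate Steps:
$p{\left(t \right)} = 108 t$ ($p{\left(t \right)} = 9 \left(t + t\right) 6 = 9 \cdot 2 t 6 = 9 \cdot 12 t = 108 t$)
$\frac{1}{3016 + \left(1851 + 1261\right)} - p{\left(-25 \right)} = \frac{1}{3016 + \left(1851 + 1261\right)} - 108 \left(-25\right) = \frac{1}{3016 + 3112} - -2700 = \frac{1}{6128} + 2700 = \frac{16545601}{6128}$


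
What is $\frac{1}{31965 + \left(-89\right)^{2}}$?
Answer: $\frac{1}{39886} \approx 2.5071 \cdot 10^{-5}$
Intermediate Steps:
$\frac{1}{31965 + \left(-89\right)^{2}} = \frac{1}{31965 + 7921} = \frac{1}{39886}$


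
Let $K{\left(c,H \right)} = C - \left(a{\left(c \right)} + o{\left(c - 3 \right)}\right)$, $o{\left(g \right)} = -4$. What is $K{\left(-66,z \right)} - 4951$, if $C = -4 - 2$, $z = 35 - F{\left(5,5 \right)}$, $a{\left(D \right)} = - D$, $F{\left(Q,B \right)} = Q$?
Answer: $-5019$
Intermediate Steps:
$z = 30$ ($z = 35 - 5 = 30$)
$C = -6$
$K{\left(c,H \right)} = -2 + c$ ($K{\left(c,H \right)} = -6 - \left(- c - 4\right) = -6 - \left(-4 - c\right) = -6 + \left(4 + c\right) = -2 + c$)
$K{\left(-66,z \right)} - 4951 = \left(-2 - 66\right) - 4951 = -68 - 4951 = -5019$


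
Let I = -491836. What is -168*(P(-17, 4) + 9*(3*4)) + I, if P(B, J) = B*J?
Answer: -498556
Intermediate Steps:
-168*(P(-17, 4) + 9*(3*4)) + I = -168*(-17*4 + 9*(3*4)) - 491836 = -168*(-68 + 9*12) - 491836 = -168*(-68 + 108) - 491836 = -168*40 - 491836 = -6720 - 491836 = -498556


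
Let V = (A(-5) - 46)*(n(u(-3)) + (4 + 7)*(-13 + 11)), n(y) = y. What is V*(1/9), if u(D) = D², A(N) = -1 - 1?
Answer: 208/3 ≈ 69.333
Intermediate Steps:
A(N) = -2
V = 624 (V = (-2 - 46)*((-3)² + (4 + 7)*(-13 + 11)) = -48*(9 + 11*(-2)) = -48*(9 - 22) = -48*(-13) = 624)
V*(1/9) = 624*(1/9) = 624*(1*(⅑)) = 624*(⅑) = 208/3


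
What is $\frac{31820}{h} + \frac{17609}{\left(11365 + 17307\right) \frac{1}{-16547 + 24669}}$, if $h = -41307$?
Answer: $\frac{421916221889}{84596736} \approx 4987.4$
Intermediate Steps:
$\frac{31820}{h} + \frac{17609}{\left(11365 + 17307\right) \frac{1}{-16547 + 24669}} = \frac{31820}{-41307} + \frac{17609}{\left(11365 + 17307\right) \frac{1}{-16547 + 24669}} = 31820 \left(- \frac{1}{41307}\right) + \frac{17609}{28672 \cdot \frac{1}{8122}} = - \frac{31820}{41307} + \frac{17609}{28672 \cdot \frac{1}{8122}} = - \frac{31820}{41307} + \frac{17609}{\frac{14336}{4061}} = - \frac{31820}{41307} + 17609 \cdot \frac{4061}{14336} = - \frac{31820}{41307} + \frac{71510149}{14336} = \frac{421916221889}{84596736}$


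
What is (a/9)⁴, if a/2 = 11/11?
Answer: 16/6561 ≈ 0.0024387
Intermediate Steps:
a = 2 (a = 2*(11/11) = 2*(11*(1/11)) = 2*1 = 2)
(a/9)⁴ = (2/9)⁴ = 16/6561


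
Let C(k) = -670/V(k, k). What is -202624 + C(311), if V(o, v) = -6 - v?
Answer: -64231138/317 ≈ -2.0262e+5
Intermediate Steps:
C(k) = -670/(-6 - k)
-202624 + C(311) = -202624 + 670/(6 + 311) = -202624 + 670/317 = -64231138/317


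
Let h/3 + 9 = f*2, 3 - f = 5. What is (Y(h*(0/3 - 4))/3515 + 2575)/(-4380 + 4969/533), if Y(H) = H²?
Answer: -4837220713/8188442065 ≈ -0.59074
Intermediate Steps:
f = -2 (f = 3 - 1*5 = 3 - 5 = -2)
h = -39 (h = -27 + 3*(-2*2) = -27 + 3*(-4) = -27 - 12 = -39)
(Y(h*(0/3 - 4))/3515 + 2575)/(-4380 + 4969/533) = ((-39*(0/3 - 4))²/3515 + 2575)/(-4380 + 4969/533) = ((-39*(0*(⅓) - 4))²*(1/3515) + 2575)/(-4380 + 4969*(1/533)) = ((-39*(0 - 4))²*(1/3515) + 2575)/(-4380 + 4969/533) = ((-39*(-4))²*(1/3515) + 2575)/(-2329571/533) = (156²*(1/3515) + 2575)*(-533/2329571) = (24336*(1/3515) + 2575)*(-533/2329571) = (24336/3515 + 2575)*(-533/2329571) = (9075461/3515)*(-533/2329571) = -4837220713/8188442065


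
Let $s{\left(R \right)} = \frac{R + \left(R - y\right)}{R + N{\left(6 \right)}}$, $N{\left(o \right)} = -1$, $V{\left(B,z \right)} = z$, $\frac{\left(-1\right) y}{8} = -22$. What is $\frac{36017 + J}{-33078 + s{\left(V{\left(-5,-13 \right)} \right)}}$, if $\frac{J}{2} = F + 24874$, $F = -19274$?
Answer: $- \frac{330519}{231445} \approx -1.4281$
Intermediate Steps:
$y = 176$ ($y = \left(-8\right) \left(-22\right) = 176$)
$J = 11200$ ($J = 2 \left(-19274 + 24874\right) = 2 \cdot 5600 = 11200$)
$s{\left(R \right)} = \frac{-176 + 2 R}{-1 + R}$ ($s{\left(R \right)} = \frac{R + \left(R - 176\right)}{R - 1} = \frac{R + \left(R - 176\right)}{-1 + R} = \frac{R + \left(-176 + R\right)}{-1 + R} = \frac{-176 + 2 R}{-1 + R}$)
$\frac{36017 + J}{-33078 + s{\left(V{\left(-5,-13 \right)} \right)}} = \frac{36017 + 11200}{-33078 + \frac{2 \left(-88 - 13\right)}{-1 - 13}} = \frac{47217}{-33078 + 2 \frac{1}{-14} \left(-101\right)} = \frac{47217}{-33078 + 2 \left(- \frac{1}{14}\right) \left(-101\right)} = \frac{47217}{-33078 + \frac{101}{7}} = \frac{47217}{- \frac{231445}{7}} = 47217 \left(- \frac{7}{231445}\right) = - \frac{330519}{231445}$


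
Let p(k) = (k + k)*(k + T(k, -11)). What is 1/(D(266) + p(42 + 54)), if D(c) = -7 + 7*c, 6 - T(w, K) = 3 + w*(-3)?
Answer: 1/76159 ≈ 1.3130e-5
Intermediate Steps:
T(w, K) = 3 + 3*w (T(w, K) = 6 - (3 + w*(-3)) = 6 - (3 - 3*w) = 6 + (-3 + 3*w) = 3 + 3*w)
p(k) = 2*k*(3 + 4*k) (p(k) = (k + k)*(k + (3 + 3*k)) = (2*k)*(3 + 4*k) = 2*k*(3 + 4*k))
1/(D(266) + p(42 + 54)) = 1/((-7 + 7*266) + 2*(42 + 54)*(3 + 4*(42 + 54))) = 1/((-7 + 1862) + 2*96*(3 + 4*96)) = 1/(1855 + 2*96*(3 + 384)) = 1/(1855 + 2*96*387) = 1/(1855 + 74304) = 1/76159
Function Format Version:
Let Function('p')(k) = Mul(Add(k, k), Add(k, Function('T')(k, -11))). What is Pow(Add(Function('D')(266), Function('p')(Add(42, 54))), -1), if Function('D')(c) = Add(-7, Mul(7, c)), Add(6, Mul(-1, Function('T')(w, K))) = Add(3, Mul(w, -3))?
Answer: Rational(1, 76159) ≈ 1.3130e-5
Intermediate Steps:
Function('T')(w, K) = Add(3, Mul(3, w)) (Function('T')(w, K) = Add(6, Mul(-1, Add(3, Mul(w, -3)))) = Add(6, Mul(-1, Add(3, Mul(-3, w)))) = Add(6, Add(-3, Mul(3, w))) = Add(3, Mul(3, w)))
Function('p')(k) = Mul(2, k, Add(3, Mul(4, k))) (Function('p')(k) = Mul(Add(k, k), Add(k, Add(3, Mul(3, k)))) = Mul(Mul(2, k), Add(3, Mul(4, k))) = Mul(2, k, Add(3, Mul(4, k))))
Pow(Add(Function('D')(266), Function('p')(Add(42, 54))), -1) = Pow(Add(Add(-7, Mul(7, 266)), Mul(2, Add(42, 54), Add(3, Mul(4, Add(42, 54))))), -1) = Pow(Add(Add(-7, 1862), Mul(2, 96, Add(3, Mul(4, 96)))), -1) = Pow(Add(1855, Mul(2, 96, Add(3, 384))), -1) = Pow(Add(1855, Mul(2, 96, 387)), -1) = Pow(Add(1855, 74304), -1) = Pow(76159, -1) = Rational(1, 76159)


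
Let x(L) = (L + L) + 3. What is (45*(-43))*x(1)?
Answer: -9675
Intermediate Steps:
x(L) = 3 + 2*L (x(L) = 2*L + 3 = 3 + 2*L)
(45*(-43))*x(1) = (45*(-43))*(3 + 2*1) = -1935*(3 + 2) = -1935*5 = -9675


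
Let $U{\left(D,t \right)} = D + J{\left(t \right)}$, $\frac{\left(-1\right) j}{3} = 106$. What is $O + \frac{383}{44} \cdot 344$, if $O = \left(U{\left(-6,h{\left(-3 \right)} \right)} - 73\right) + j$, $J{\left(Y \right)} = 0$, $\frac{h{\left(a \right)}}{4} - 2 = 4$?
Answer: $\frac{28571}{11} \approx 2597.4$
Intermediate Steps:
$j = -318$ ($j = \left(-3\right) 106 = -318$)
$h{\left(a \right)} = 24$ ($h{\left(a \right)} = 8 + 4 \cdot 4 = 8 + 16 = 24$)
$U{\left(D,t \right)} = D$ ($U{\left(D,t \right)} = D + 0 = D$)
$O = -397$ ($O = \left(-6 - 73\right) - 318 = -79 - 318 = -397$)
$O + \frac{383}{44} \cdot 344 = -397 + \frac{383}{44} \cdot 344 = -397 + \frac{32938}{11} = \frac{28571}{11}$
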